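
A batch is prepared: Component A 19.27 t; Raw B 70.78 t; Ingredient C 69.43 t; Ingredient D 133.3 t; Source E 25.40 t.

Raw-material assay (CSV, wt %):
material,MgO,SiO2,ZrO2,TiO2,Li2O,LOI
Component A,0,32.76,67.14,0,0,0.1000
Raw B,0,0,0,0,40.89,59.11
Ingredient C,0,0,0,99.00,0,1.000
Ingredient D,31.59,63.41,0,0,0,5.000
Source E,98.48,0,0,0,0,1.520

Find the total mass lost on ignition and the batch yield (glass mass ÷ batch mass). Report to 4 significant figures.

LOI loss = 49.60 t; glass = 268.6 t; yield = 84.41%

Working values are printed, with 4-significant-digit rounding, across the worked steps — the whole derivation holds full float precision through every step. Every reported figure sees exactly one rounding; the derived quantities are computed using the weight values at 268.6 t of glass at full precision (the five compositions, LOI, yield, glass mass, totals) as quoted within question or answer.
Loss on ignition, line by line:
  Component A: 19.27 × 0.001000 = 0.01927 t
  Raw B: 70.78 × 0.5911 = 41.84 t
  Ingredient C: 69.43 × 0.01000 = 0.6943 t
  Ingredient D: 133.3 × 0.05000 = 6.665 t
  Source E: 25.40 × 0.01520 = 0.3861 t
Total LOI = 49.60 t
Glass = batch − LOI = 318.2 − 49.60 = 268.6 t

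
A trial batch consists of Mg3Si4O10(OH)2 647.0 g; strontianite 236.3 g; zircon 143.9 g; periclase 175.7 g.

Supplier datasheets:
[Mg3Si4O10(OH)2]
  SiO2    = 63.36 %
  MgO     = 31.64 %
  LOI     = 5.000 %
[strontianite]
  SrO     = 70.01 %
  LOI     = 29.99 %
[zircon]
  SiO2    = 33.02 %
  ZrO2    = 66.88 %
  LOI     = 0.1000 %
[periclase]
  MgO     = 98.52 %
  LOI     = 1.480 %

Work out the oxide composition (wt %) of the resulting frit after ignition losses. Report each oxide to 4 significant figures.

The whole derivation holds full precision from start to finish — in-progress results are shown (rounded to four significant digits) at each printed step — a single rounding yields each reported number — all derived quantities, which include four oxide percentages, the totals, ignition loss, net glass mass, the yield, are carried at full precision, precisely as stated by the problem or answer text, starting from the weights at 1097 g of glass.
Delivered oxide masses:
  SiO2: 647.0·0.6336 + 143.9·0.3302 = 457.5 g
  ZrO2: 143.9·0.6688 = 96.24 g
  SrO: 236.3·0.7001 = 165.4 g
  MgO: 647.0·0.3164 + 175.7·0.9852 = 377.8 g
LOI: 647.0·0.05000 + 236.3·0.2999 + 143.9·0.001000 + 175.7·0.01480 = 106.0 g
Net of LOI, the glass mass = 1203 − 106.0 = 1097 g (matching Σ of the oxides)
wt %: oxide over glass, times 100

Glass mass = 1097 g (batch 1203 − LOI 106.0).
Composition: SiO2 41.70%, ZrO2 8.774%, SrO 15.08%, MgO 34.44%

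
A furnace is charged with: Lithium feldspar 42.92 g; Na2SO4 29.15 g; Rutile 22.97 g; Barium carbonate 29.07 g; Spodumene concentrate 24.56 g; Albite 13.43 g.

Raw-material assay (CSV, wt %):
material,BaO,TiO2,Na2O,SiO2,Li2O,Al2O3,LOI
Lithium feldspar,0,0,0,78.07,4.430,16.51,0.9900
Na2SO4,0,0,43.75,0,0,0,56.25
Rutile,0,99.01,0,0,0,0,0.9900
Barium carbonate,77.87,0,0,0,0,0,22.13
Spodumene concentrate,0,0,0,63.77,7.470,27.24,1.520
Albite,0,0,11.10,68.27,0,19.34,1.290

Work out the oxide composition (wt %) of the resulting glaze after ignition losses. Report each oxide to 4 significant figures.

Each numeric step keeps full float precision through the solve. Mid-chain values appear rounded to 4 significant figures alongside each step. Exactly one rounding lands on every reported result — derived quantities (the yield, net glass mass, the totals, the six compositions, LOI) are re-derived in exact precision from the batch weights for 138.1 g of glass, exactly as shown in question or answer.
Delivered oxide masses:
  BaO: 29.07·0.7787 = 22.64 g
  TiO2: 22.97·0.9901 = 22.74 g
  Na2O: 29.15·0.4375 + 13.43·0.1110 = 14.24 g
  SiO2: 42.92·0.7807 + 24.56·0.6377 + 13.43·0.6827 = 58.34 g
  Li2O: 42.92·0.04430 + 24.56·0.07470 = 3.736 g
  Al2O3: 42.92·0.1651 + 24.56·0.2724 + 13.43·0.1934 = 16.37 g
LOI: 42.92·0.009900 + 29.15·0.5625 + 22.97·0.009900 + 29.07·0.2213 + 24.56·0.01520 + 13.43·0.01290 = 24.03 g
The glass mass, total less LOI, = 162.1 − 24.03 = 138.1 g (consistent with Σ oxide mass)
percent by weight: oxide/glass ×100

Glass mass = 138.1 g (batch 162.1 − LOI 24.03).
Composition: BaO 16.40%, TiO2 16.47%, Na2O 10.32%, SiO2 42.25%, Li2O 2.706%, Al2O3 11.86%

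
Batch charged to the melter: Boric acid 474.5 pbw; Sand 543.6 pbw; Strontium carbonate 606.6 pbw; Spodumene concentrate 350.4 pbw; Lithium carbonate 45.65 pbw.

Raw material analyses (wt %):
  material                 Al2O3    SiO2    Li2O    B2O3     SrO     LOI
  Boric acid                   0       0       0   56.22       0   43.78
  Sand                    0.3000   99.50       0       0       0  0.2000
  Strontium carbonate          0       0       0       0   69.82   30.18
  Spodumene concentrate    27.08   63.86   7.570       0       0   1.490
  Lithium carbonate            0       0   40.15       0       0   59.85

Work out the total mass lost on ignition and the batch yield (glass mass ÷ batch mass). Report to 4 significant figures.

The working math maintains full precision through the solve — rounding to four significant digits governs every mid-chain value as displayed — every reported figure takes exactly one rounding; derived quantities are re-derived from the batch weights at 1596 pbw of glass at full precision (the five compositions, the totals, ignition loss, yield, net glass mass), as given in the question or the answer.
Each material's LOI contribution:
  Boric acid: 474.5 × 0.4378 = 207.7 pbw
  Sand: 543.6 × 0.002000 = 1.087 pbw
  Strontium carbonate: 606.6 × 0.3018 = 183.1 pbw
  Spodumene concentrate: 350.4 × 0.01490 = 5.221 pbw
  Lithium carbonate: 45.65 × 0.5985 = 27.32 pbw
Total LOI = 424.4 pbw
Glass = batch − LOI = 2021 − 424.4 = 1596 pbw

LOI loss = 424.4 pbw; glass = 1596 pbw; yield = 79.00%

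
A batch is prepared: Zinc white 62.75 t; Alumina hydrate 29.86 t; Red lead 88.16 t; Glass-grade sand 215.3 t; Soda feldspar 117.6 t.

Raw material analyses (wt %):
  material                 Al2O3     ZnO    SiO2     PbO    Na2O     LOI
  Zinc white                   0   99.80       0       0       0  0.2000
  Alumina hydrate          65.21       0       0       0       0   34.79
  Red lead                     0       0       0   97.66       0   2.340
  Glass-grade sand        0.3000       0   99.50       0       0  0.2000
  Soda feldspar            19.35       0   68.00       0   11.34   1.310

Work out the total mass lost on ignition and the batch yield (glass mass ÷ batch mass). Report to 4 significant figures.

LOI loss = 14.55 t; glass = 499.1 t; yield = 97.17%

Every computation holds exact precision throughout; mid-chain values are printed (rounded to 4 significant digits) on the page; exactly one rounding goes into every reported number; all derived quantities, including the yield, totals, LOI, glass mass, the five compositions, are rebuilt from the weighed amounts per 499.1 t of glass at full float precision, as given in question or answer.
Material-by-material LOI:
  Zinc white: 62.75 × 0.002000 = 0.1255 t
  Alumina hydrate: 29.86 × 0.3479 = 10.39 t
  Red lead: 88.16 × 0.02340 = 2.063 t
  Glass-grade sand: 215.3 × 0.002000 = 0.4306 t
  Soda feldspar: 117.6 × 0.01310 = 1.541 t
Total LOI = 14.55 t
Glass = batch − LOI = 513.7 − 14.55 = 499.1 t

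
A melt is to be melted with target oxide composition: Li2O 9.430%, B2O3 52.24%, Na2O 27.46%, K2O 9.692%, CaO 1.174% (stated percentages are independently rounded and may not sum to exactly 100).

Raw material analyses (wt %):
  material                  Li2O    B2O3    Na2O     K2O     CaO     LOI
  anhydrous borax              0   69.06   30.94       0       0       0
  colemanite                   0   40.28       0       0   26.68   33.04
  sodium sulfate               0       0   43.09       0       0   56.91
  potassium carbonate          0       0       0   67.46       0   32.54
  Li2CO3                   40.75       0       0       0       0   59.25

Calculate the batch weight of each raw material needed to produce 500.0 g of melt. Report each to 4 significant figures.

Batch per 500.0 g melt:
  anhydrous borax: 365.4 g
  colemanite: 22.00 g
  sodium sulfate: 56.27 g
  potassium carbonate: 71.84 g
  Li2CO3: 115.7 g
Total batch = 631.2 g; LOI loss = 131.2 g; yield = 79.21%

The intermediate values are displayed (rounded to four significant figures) on the page; all internal work holds full float precision all the way through — exactly one rounding is applied to each reported number; the derived quantities are rebuilt from the weighed amounts for 500.0 g of glass at full float precision (the five compositions, totals, ignition loss, glass mass, yield) exactly as printed in either problem or answer.
Oxide-by-oxide targets in 500.0 g melt:
  Li2O: 9.430% × 500.0 = 47.15 g
  B2O3: 52.24% × 500.0 = 261.2 g
  Na2O: 27.46% × 500.0 = 137.3 g
  K2O: 9.692% × 500.0 = 48.46 g
  CaO: 1.174% × 500.0 = 5.870 g
Balance tally, oxide-wise, from the weights as reported, at the basis given (each sum matches its target mass given rounding of the digits):
  Li2O: 115.7·0.4075 = 47.15 g (target 47.15 g)
  B2O3: 365.4·0.6906 + 22.00·0.4028 = 261.2 g (target 261.2 g)
  Na2O: 365.4·0.3094 + 56.27·0.4309 = 137.3 g (target 137.3 g)
  K2O: 71.84·0.6746 = 48.46 g (target 48.46 g)
  CaO: 22.00·0.2668 = 5.870 g (target 5.870 g)
The glass-mass cross-check: total batch − LOI = 500.0 g (the Σ of target masses is 500.0 g; against the stated basis, 500.0 g — deltas are rounding alone).
Whole-batch sum: Σ batch = 631.2 g; Σ batch·LOI gives LOI loss = 131.2 g; the yield ratio, glass ÷ batch: 79.21%.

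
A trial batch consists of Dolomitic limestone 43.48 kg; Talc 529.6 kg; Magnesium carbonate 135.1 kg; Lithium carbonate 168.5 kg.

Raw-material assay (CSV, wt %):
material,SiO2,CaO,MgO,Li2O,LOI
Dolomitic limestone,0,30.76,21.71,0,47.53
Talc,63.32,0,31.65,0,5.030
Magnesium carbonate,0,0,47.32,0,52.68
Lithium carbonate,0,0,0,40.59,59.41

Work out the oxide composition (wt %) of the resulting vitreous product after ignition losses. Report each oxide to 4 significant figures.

Glass mass = 658.1 kg (batch 876.7 − LOI 218.6).
Composition: SiO2 50.96%, CaO 2.032%, MgO 36.62%, Li2O 10.39%

Intermediates are printed, rounded to 4 significant figures, in the printout. Exact precision is kept all the way through; each reported value receives exactly one rounding. The derived quantities (glass mass, totals, the four compositions, yield, ignition loss) are rebuilt starting from the weights for 658.1 kg of glass in exact precision as written in either problem or answer.
Mass of each oxide from the mix:
  SiO2: 529.6·0.6332 = 335.3 kg
  CaO: 43.48·0.3076 = 13.37 kg
  MgO: 43.48·0.2171 + 529.6·0.3165 + 135.1·0.4732 = 241.0 kg
  Li2O: 168.5·0.4059 = 68.39 kg
LOI: 43.48·0.4753 + 529.6·0.05030 + 135.1·0.5268 + 168.5·0.5941 = 218.6 kg
Glass = total batch minus LOI = 876.7 − 218.6 = 658.1 kg (equal to the oxide-mass sum)
wt % = 100 × oxide mass / glass mass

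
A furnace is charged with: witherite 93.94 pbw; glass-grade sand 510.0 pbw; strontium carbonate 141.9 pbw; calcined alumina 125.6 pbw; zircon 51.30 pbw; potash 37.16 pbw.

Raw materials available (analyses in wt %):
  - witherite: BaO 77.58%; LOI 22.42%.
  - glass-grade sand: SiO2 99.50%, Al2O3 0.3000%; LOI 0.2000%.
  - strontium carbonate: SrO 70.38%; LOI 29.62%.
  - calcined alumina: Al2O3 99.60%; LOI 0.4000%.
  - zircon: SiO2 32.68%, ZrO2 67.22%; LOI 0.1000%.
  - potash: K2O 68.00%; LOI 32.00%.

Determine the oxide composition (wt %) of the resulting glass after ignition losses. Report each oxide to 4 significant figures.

All internal work keeps full precision from first step to last — mid-chain values are printed rounded to 4 significant figures as written; every reported number is rounded a single time. All derived quantities, including six oxide percentages, the yield, net glass mass, totals, ignition loss, are re-derived starting from the weights at 883.3 pbw of glass at exact precision, as quoted within the problem or answer text.
Per-oxide mass from batch:
  BaO: 93.94·0.7758 = 72.88 pbw
  SrO: 141.9·0.7038 = 99.87 pbw
  SiO2: 510.0·0.9950 + 51.30·0.3268 = 524.2 pbw
  K2O: 37.16·0.6800 = 25.27 pbw
  Al2O3: 510.0·0.003000 + 125.6·0.9960 = 126.6 pbw
  ZrO2: 51.30·0.6722 = 34.48 pbw
LOI: 93.94·0.2242 + 510.0·0.002000 + 141.9·0.2962 + 125.6·0.004000 + 51.30·0.001000 + 37.16·0.3200 = 76.56 pbw
The glass mass, total less LOI, = 959.9 − 76.56 = 883.3 pbw (matching Σ of the oxides)
wt % = 100 × oxide mass / glass mass

Glass mass = 883.3 pbw (batch 959.9 − LOI 76.56).
Composition: BaO 8.250%, SrO 11.31%, SiO2 59.34%, K2O 2.861%, Al2O3 14.34%, ZrO2 3.904%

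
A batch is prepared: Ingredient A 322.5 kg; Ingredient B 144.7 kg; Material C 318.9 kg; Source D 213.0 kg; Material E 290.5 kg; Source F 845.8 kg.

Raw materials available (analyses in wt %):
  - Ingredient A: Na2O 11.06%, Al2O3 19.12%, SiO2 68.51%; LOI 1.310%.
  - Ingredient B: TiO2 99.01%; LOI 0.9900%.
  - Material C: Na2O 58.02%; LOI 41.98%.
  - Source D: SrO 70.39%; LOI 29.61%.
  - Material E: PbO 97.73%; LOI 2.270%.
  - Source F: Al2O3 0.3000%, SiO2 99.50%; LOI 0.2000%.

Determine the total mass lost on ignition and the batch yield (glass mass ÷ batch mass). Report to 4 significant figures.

LOI loss = 210.9 kg; glass = 1925 kg; yield = 90.12%

Exact precision is carried through every step — intermediates are shown (rounded to 4 significant digits) in the working; a single rounding yields every reported figure. The derived quantities, which include net glass mass, yield, LOI, six oxide percentages, totals, are carried at exact precision, exactly as printed in the problem or the answer, starting from the weights for 1925 kg of glass.
Each material's LOI contribution:
  Ingredient A: 322.5 × 0.01310 = 4.225 kg
  Ingredient B: 144.7 × 0.009900 = 1.433 kg
  Material C: 318.9 × 0.4198 = 133.9 kg
  Source D: 213.0 × 0.2961 = 63.07 kg
  Material E: 290.5 × 0.02270 = 6.594 kg
  Source F: 845.8 × 0.002000 = 1.692 kg
Total LOI = 210.9 kg
Glass = batch − LOI = 2135 − 210.9 = 1925 kg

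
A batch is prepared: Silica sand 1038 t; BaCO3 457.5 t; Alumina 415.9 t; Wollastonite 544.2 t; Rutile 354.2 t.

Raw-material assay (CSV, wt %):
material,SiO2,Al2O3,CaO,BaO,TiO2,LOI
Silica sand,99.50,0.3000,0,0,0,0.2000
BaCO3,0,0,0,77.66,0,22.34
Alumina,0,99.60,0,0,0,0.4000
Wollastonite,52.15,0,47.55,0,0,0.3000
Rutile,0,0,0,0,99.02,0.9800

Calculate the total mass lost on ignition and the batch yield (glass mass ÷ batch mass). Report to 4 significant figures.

LOI loss = 111.0 t; glass = 2699 t; yield = 96.05%

Working values appear (rounded to four significant digits) in the printout. Every computation carries full precision throughout — exactly one rounding is applied to each reported figure — the derived quantities (five oxide percentages, yield, totals, glass mass, ignition loss) are rebuilt from the weighed amounts per 2699 t of glass in exact precision, as they appear in question or answer.
Ignition loss by material:
  Silica sand: 1038 × 0.002000 = 2.076 t
  BaCO3: 457.5 × 0.2234 = 102.2 t
  Alumina: 415.9 × 0.004000 = 1.664 t
  Wollastonite: 544.2 × 0.003000 = 1.633 t
  Rutile: 354.2 × 0.009800 = 3.471 t
Total LOI = 111.0 t
Glass = batch − LOI = 2810 − 111.0 = 2699 t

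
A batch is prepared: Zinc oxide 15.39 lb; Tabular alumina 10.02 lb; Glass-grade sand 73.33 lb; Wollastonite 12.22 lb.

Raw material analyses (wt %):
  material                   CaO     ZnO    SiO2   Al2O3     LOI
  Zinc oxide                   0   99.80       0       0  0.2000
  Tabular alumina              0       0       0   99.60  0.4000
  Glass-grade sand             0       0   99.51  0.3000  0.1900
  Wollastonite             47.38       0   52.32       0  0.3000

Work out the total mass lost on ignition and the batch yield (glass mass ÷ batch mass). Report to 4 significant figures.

The working math keeps full float precision at each step. Mid-chain values appear with 4-significant-digit rounding when written out — each reported figure carries a single rounding; the derived quantities, including glass mass, yield, the totals, four oxide percentages, ignition loss, are computed from the weighed amounts at 110.7 lb of glass in full precision, as they appear in either problem or answer.
LOI of each material in turn:
  Zinc oxide: 15.39 × 0.002000 = 0.03078 lb
  Tabular alumina: 10.02 × 0.004000 = 0.04008 lb
  Glass-grade sand: 73.33 × 0.001900 = 0.1393 lb
  Wollastonite: 12.22 × 0.003000 = 0.03666 lb
Total LOI = 0.2468 lb
Glass = batch − LOI = 111.0 − 0.2468 = 110.7 lb

LOI loss = 0.2468 lb; glass = 110.7 lb; yield = 99.78%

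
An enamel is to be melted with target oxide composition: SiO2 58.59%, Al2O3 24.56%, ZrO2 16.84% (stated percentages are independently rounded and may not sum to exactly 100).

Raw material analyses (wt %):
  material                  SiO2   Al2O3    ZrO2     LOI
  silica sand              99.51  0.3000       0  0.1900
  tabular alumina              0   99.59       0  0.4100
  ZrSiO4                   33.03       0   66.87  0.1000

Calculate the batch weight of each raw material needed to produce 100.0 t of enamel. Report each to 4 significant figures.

Batch per 100.0 t enamel:
  silica sand: 50.52 t
  tabular alumina: 24.51 t
  ZrSiO4: 25.18 t
Total batch = 100.2 t; LOI loss = 0.2217 t; yield = 99.78%

Rounding to 4 significant digits governs each intermediate as shown — the whole derivation keeps full precision in all steps. Each reported figure is rounded just once. Derived quantities (three oxide percentages, LOI, yield, the totals, net glass mass) are rebuilt at full float precision from the weighed amounts for 100.0 t of glass, as they appear in either problem or answer.
Per-oxide target masses for 100.0 t enamel:
  SiO2: 58.59% × 100.0 = 58.59 t
  Al2O3: 24.56% × 100.0 = 24.56 t
  ZrO2: 16.84% × 100.0 = 16.84 t
Mass-balance tally per oxide working from each reported weight, on the stated basis (sums match the target masses net of answer rounding effects):
  SiO2: 50.52·0.9951 + 25.18·0.3303 = 58.59 t (target 58.59 t)
  Al2O3: 50.52·0.003000 + 24.51·0.9959 = 24.56 t (target 24.56 t)
  ZrO2: 25.18·0.6687 = 16.84 t (target 16.84 t)
Glass-mass closure: batch total minus LOI = 99.99 t (targets for the oxides total 99.99 t; with the basis standing at 100.0 t — any gap is answer rounding).
Adding the batch up: Σ batch = 100.2 t; LOI loss = Σ batch·LOI = 0.2217 t; the yield ratio, glass ÷ batch: 99.78%.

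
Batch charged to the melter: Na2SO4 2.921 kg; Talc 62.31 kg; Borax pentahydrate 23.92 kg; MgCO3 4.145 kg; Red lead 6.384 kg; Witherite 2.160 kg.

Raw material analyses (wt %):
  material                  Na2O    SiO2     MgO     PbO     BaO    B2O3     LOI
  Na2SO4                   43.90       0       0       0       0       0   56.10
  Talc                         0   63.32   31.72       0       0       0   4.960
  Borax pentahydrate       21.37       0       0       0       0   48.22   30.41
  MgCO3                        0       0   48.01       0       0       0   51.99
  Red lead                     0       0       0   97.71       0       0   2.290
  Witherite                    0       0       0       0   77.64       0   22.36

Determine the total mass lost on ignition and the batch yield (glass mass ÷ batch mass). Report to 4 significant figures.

LOI loss = 14.79 kg; glass = 87.05 kg; yield = 85.48%

All arithmetic maintains full float precision all the way through — in-progress results appear (rounded to four significant figures) within the worked lines. A single rounding finalizes each reported value. All derived quantities are rebuilt in full precision (the six compositions, the totals, ignition loss, net glass mass, the yield) from the batch weights at 87.05 kg of glass as they appear in question or answer.
Ignition loss by material:
  Na2SO4: 2.921 × 0.5610 = 1.639 kg
  Talc: 62.31 × 0.04960 = 3.091 kg
  Borax pentahydrate: 23.92 × 0.3041 = 7.274 kg
  MgCO3: 4.145 × 0.5199 = 2.155 kg
  Red lead: 6.384 × 0.02290 = 0.1462 kg
  Witherite: 2.160 × 0.2236 = 0.4830 kg
Total LOI = 14.79 kg
Glass = batch − LOI = 101.8 − 14.79 = 87.05 kg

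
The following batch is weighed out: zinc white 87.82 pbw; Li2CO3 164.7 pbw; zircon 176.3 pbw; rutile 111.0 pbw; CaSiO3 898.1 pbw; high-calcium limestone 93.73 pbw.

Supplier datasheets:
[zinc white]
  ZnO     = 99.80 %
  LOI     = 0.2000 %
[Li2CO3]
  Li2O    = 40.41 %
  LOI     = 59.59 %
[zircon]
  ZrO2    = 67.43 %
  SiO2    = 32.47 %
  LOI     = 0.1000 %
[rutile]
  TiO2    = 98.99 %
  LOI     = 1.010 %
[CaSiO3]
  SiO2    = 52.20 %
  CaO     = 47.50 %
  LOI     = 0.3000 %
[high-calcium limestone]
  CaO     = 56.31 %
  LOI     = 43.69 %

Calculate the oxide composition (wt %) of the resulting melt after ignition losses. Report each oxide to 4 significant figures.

Glass mass = 1388 pbw (batch 1532 − LOI 143.3).
Composition: ZrO2 8.562%, SiO2 37.89%, ZnO 6.313%, CaO 34.53%, Li2O 4.794%, TiO2 7.914%

Intermediates are shown, rounded to four significant figures, at each printed step. Every computation maintains full precision all the way through; every reported figure is rounded once only; the derived quantities, including totals, LOI, the six compositions, glass mass, yield, are recomputed from the batch weights for 1388 pbw of glass at full float precision, as quoted within question or answer.
Mass of each oxide from the mix:
  ZrO2: 176.3·0.6743 = 118.9 pbw
  SiO2: 176.3·0.3247 + 898.1·0.5220 = 526.1 pbw
  ZnO: 87.82·0.9980 = 87.64 pbw
  CaO: 898.1·0.4750 + 93.73·0.5631 = 479.4 pbw
  Li2O: 164.7·0.4041 = 66.56 pbw
  TiO2: 111.0·0.9899 = 109.9 pbw
LOI: 87.82·0.002000 + 164.7·0.5959 + 176.3·0.001000 + 111.0·0.01010 + 898.1·0.003000 + 93.73·0.4369 = 143.3 pbw
Net of LOI, the glass mass = 1532 − 143.3 = 1388 pbw (equal to the oxide-mass sum)
wt % = oxide mass / glass mass × 100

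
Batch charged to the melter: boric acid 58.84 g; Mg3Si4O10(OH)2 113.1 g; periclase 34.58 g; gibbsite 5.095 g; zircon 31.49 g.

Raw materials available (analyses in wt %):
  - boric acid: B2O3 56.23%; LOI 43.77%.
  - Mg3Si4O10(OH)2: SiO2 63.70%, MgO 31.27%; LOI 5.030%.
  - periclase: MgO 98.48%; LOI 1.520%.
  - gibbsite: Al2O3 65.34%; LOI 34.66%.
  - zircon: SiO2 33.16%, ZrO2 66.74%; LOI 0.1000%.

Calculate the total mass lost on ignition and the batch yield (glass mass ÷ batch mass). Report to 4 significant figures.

LOI loss = 33.77 g; glass = 209.3 g; yield = 86.11%

Working values are displayed, rounded to four significant digits, in the working; the whole derivation keeps full precision through the solve; every reported number takes just one rounding; the derived quantities, including ignition loss, the yield, glass mass, the five compositions, totals, are re-derived from the weighed amounts for 209.3 g of glass in full float precision, exactly as shown in question or answer.
Ignition loss by material:
  boric acid: 58.84 × 0.4377 = 25.75 g
  Mg3Si4O10(OH)2: 113.1 × 0.05030 = 5.689 g
  periclase: 34.58 × 0.01520 = 0.5256 g
  gibbsite: 5.095 × 0.3466 = 1.766 g
  zircon: 31.49 × 0.001000 = 0.03149 g
Total LOI = 33.77 g
Glass = batch − LOI = 243.1 − 33.77 = 209.3 g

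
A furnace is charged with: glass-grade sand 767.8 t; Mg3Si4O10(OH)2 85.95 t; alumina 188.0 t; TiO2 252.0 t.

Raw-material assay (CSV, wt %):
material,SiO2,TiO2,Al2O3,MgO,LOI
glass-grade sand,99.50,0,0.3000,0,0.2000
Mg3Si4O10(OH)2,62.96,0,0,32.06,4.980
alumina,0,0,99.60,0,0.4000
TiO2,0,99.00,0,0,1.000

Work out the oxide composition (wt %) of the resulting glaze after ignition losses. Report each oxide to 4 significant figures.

In-progress results appear with 4-significant-digit rounding in the working; the whole derivation holds exact precision throughout — a single rounding completes each reported number — all derived quantities, which include four oxide percentages, LOI, net glass mass, the yield, the totals, are recomputed in full precision, as they appear in either problem or answer, from the batch weights on 1285 t of glass.
What the batch supplies per oxide:
  SiO2: 767.8·0.9950 + 85.95·0.6296 = 818.1 t
  TiO2: 252.0·0.9900 = 249.5 t
  Al2O3: 767.8·0.003000 + 188.0·0.9960 = 189.6 t
  MgO: 85.95·0.3206 = 27.56 t
LOI: 767.8·0.002000 + 85.95·0.04980 + 188.0·0.004000 + 252.0·0.01000 = 9.088 t
Net of LOI, the glass mass = 1294 − 9.088 = 1285 t (equal to the oxide-mass sum)
wt %: oxide over glass, times 100

Glass mass = 1285 t (batch 1294 − LOI 9.088).
Composition: SiO2 63.68%, TiO2 19.42%, Al2O3 14.75%, MgO 2.145%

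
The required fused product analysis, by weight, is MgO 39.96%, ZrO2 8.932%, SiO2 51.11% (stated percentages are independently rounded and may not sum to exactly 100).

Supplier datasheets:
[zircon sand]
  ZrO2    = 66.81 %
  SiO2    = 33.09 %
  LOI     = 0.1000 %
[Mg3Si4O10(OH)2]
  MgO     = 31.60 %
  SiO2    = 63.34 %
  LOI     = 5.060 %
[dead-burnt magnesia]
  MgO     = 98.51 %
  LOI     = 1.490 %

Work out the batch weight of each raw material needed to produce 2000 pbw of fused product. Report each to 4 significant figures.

Full precision is carried at every stage — the intermediate values are displayed rounded to four significant figures as written. Every reported number takes a single rounding — the derived quantities, including the three compositions, the totals, yield, LOI, net glass mass, are carried from the batch weights on 2000 pbw of glass at full float precision, as they appear in the question or the answer.
Target oxide masses per 2000 pbw fused product:
  MgO: 39.96% × 2000 = 799.2 pbw
  ZrO2: 8.932% × 2000 = 178.6 pbw
  SiO2: 51.11% × 2000 = 1022 pbw
Checking each oxide sum given the weights on record, against the basis in use (oxide sums agree with the targets inside rounding margins):
  MgO: 1474·0.3160 + 338.4·0.9851 = 799.1 pbw (target 799.2 pbw)
  ZrO2: 267.4·0.6681 = 178.6 pbw (target 178.6 pbw)
  SiO2: 267.4·0.3309 + 1474·0.6334 = 1022 pbw (target 1022 pbw)
Glass-mass bookkeeping: batch Σ − ignition loss = 2000 pbw (the Σ of target masses is 2000 pbw; with the basis standing at 2000 pbw — differing by rounding only).
Batch total: Σ batch = 2080 pbw; loss to ignition Σ batch·LOI = 79.89 pbw; glass ÷ batch gives a yield of 96.16%.

Batch per 2000 pbw fused product:
  zircon sand: 267.4 pbw
  Mg3Si4O10(OH)2: 1474 pbw
  dead-burnt magnesia: 338.4 pbw
Total batch = 2080 pbw; LOI loss = 79.89 pbw; yield = 96.16%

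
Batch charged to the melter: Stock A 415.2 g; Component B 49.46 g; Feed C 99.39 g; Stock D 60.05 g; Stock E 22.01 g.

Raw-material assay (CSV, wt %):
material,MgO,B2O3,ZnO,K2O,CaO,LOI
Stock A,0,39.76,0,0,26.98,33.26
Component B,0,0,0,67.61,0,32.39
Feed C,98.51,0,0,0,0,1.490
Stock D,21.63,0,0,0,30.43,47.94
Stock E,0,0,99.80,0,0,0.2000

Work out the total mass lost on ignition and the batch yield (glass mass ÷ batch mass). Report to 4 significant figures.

Values along the way appear, rounded to four significant digits, alongside each step — all arithmetic keeps exact precision from first step to last. Each reported result takes exactly one rounding; the derived quantities, which include the five compositions, yield, the totals, net glass mass, LOI, are carried in exact precision, exactly as shown in either problem or answer, from the weighed amounts per 461.7 g of glass.
Each material's LOI contribution:
  Stock A: 415.2 × 0.3326 = 138.1 g
  Component B: 49.46 × 0.3239 = 16.02 g
  Feed C: 99.39 × 0.01490 = 1.481 g
  Stock D: 60.05 × 0.4794 = 28.79 g
  Stock E: 22.01 × 0.002000 = 0.04402 g
Total LOI = 184.4 g
Glass = batch − LOI = 646.1 − 184.4 = 461.7 g

LOI loss = 184.4 g; glass = 461.7 g; yield = 71.46%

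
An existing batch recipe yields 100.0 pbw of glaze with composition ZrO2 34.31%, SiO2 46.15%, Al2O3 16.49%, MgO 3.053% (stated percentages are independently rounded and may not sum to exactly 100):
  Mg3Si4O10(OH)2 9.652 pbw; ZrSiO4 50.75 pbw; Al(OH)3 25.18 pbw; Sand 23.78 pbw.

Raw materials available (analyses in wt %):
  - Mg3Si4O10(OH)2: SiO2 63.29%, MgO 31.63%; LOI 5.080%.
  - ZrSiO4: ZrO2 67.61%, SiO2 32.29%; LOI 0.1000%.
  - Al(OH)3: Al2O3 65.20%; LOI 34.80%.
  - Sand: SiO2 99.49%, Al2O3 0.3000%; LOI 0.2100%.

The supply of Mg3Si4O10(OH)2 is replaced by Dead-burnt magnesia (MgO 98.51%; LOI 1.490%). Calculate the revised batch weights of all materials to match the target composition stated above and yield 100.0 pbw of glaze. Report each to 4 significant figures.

The intermediate values appear, rounded to four significant figures, at each printed step. All arithmetic keeps full precision from first step to last; each reported value carries a single rounding. The derived quantities, including net glass mass, four oxide percentages, the totals, ignition loss, yield, are carried using the weight values at 100.0 pbw of glass at exact precision as set out in question or answer.
Oxide-by-oxide targets in 100.0 pbw glaze:
  ZrO2: 34.31% × 100.0 = 34.31 pbw
  SiO2: 46.15% × 100.0 = 46.15 pbw
  Al2O3: 16.49% × 100.0 = 16.49 pbw
  MgO: 3.053% × 100.0 = 3.053 pbw
Mass-balance tally per oxide working from each reported weight, against the basis in use (every target is met by its sum net of answer rounding effects):
  ZrO2: 50.75·0.6761 = 34.31 pbw (target 34.31 pbw)
  SiO2: 50.75·0.3229 + 29.92·0.9949 = 46.15 pbw (target 46.15 pbw)
  Al2O3: 25.15·0.6520 + 29.92·0.003000 = 16.49 pbw (target 16.49 pbw)
  MgO: 3.099·0.9851 = 3.053 pbw (target 3.053 pbw)
Consistency of the glass mass: total charge less LOI = 100.0 pbw (the Σ of target masses is 100.0 pbw; versus the stated basis of 100.0 pbw — a pure rounding effect).
Summing the batch: Σ batch = 108.9 pbw; loss to ignition Σ batch·LOI = 8.912 pbw; yield, glass over the total, = 91.82%.

Revised batch per 100.0 pbw glaze:
  Dead-burnt magnesia: 3.099 pbw
  ZrSiO4: 50.75 pbw
  Al(OH)3: 25.15 pbw
  Sand: 29.92 pbw
Total batch = 108.9 pbw; LOI loss = 8.912 pbw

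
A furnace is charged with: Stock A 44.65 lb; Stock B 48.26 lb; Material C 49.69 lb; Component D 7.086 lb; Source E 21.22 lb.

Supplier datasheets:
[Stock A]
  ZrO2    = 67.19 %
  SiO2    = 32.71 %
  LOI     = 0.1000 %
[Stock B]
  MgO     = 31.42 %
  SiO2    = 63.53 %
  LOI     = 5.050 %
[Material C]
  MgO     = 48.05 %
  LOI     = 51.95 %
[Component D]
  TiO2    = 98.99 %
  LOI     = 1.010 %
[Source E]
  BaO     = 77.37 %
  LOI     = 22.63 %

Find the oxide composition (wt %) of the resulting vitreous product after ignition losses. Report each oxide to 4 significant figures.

Glass mass = 137.7 lb (batch 170.9 − LOI 33.17).
Composition: MgO 28.34%, ZrO2 21.78%, BaO 11.92%, SiO2 32.86%, TiO2 5.093%

Exact precision is maintained from first step to last — intermediates are rounded to four significant figures wherever printed; every reported figure is rounded just once. All derived quantities are rebuilt in exact precision (five oxide percentages, yield, the totals, glass mass, LOI) using the weight values for 137.7 lb of glass, as quoted within problem or answer.
Mass of each oxide from the mix:
  MgO: 48.26·0.3142 + 49.69·0.4805 = 39.04 lb
  ZrO2: 44.65·0.6719 = 30.00 lb
  BaO: 21.22·0.7737 = 16.42 lb
  SiO2: 44.65·0.3271 + 48.26·0.6353 = 45.26 lb
  TiO2: 7.086·0.9899 = 7.014 lb
LOI: 44.65·0.001000 + 48.26·0.05050 + 49.69·0.5195 + 7.086·0.01010 + 21.22·0.2263 = 33.17 lb
Glass = total batch minus LOI = 170.9 − 33.17 = 137.7 lb (= the summed oxide contributions)
wt % = oxide mass / glass mass × 100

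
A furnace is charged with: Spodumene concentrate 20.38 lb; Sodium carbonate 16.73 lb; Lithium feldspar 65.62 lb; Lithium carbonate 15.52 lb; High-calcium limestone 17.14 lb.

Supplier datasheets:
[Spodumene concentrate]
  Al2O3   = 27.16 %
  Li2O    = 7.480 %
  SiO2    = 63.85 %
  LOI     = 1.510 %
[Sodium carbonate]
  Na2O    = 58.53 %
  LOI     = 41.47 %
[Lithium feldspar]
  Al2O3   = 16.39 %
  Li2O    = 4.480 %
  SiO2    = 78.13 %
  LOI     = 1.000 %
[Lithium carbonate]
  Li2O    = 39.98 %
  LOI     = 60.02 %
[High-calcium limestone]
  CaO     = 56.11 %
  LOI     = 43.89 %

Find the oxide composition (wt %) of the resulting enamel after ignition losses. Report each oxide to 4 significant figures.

Glass mass = 110.7 lb (batch 135.4 − LOI 24.74).
Composition: Al2O3 14.72%, CaO 8.692%, Na2O 8.850%, Li2O 9.642%, SiO2 58.09%

Intermediates are shown (rounded to four significant figures) between the steps. The working math carries exact precision through the solve; each reported value takes just one rounding — derived quantities (the yield, net glass mass, LOI, the totals, the five compositions) are carried starting from the weights for 110.7 lb of glass at full precision, precisely as stated by the question or the answer.
Oxide-by-oxide delivered mass:
  Al2O3: 20.38·0.2716 + 65.62·0.1639 = 16.29 lb
  CaO: 17.14·0.5611 = 9.617 lb
  Na2O: 16.73·0.5853 = 9.792 lb
  Li2O: 20.38·0.07480 + 65.62·0.04480 + 15.52·0.3998 = 10.67 lb
  SiO2: 20.38·0.6385 + 65.62·0.7813 = 64.28 lb
LOI: 20.38·0.01510 + 16.73·0.4147 + 65.62·0.01000 + 15.52·0.6002 + 17.14·0.4389 = 24.74 lb
Glass = total batch minus LOI = 135.4 − 24.74 = 110.7 lb (consistent with Σ oxide mass)
oxide / glass × 100 gives the wt %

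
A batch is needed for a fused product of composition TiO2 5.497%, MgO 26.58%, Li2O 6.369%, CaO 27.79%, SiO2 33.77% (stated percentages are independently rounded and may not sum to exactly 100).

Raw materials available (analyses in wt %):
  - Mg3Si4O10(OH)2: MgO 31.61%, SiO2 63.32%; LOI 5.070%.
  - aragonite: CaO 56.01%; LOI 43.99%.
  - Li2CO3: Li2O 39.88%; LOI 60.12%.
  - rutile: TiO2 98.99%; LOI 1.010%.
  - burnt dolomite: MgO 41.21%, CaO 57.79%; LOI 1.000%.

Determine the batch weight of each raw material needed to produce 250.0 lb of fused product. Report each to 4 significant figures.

Batch per 250.0 lb fused product:
  Mg3Si4O10(OH)2: 133.3 lb
  aragonite: 63.19 lb
  Li2CO3: 39.93 lb
  rutile: 13.88 lb
  burnt dolomite: 58.98 lb
Total batch = 309.3 lb; LOI loss = 59.29 lb; yield = 80.83%

The working math keeps full precision in every operation; in-progress results are printed rounded to four significant digits in the working. Each reported value takes just one rounding. All derived quantities are rebuilt in full float precision (yield, net glass mass, LOI, totals, the five compositions) using the weight values at 250.0 lb of glass, as set out in either problem or answer.
Per-oxide target masses for 250.0 lb fused product:
  TiO2: 5.497% × 250.0 = 13.74 lb
  MgO: 26.58% × 250.0 = 66.45 lb
  Li2O: 6.369% × 250.0 = 15.92 lb
  CaO: 27.79% × 250.0 = 69.47 lb
  SiO2: 33.77% × 250.0 = 84.42 lb
Balance tally, oxide-wise, per the reported batch figures, per the basis as stated (target by target, the sums agree net of answer rounding effects):
  TiO2: 13.88·0.9899 = 13.74 lb (target 13.74 lb)
  MgO: 133.3·0.3161 + 58.98·0.4121 = 66.44 lb (target 66.45 lb)
  Li2O: 39.93·0.3988 = 15.92 lb (target 15.92 lb)
  CaO: 63.19·0.5601 + 58.98·0.5779 = 69.48 lb (target 69.47 lb)
  SiO2: 133.3·0.6332 = 84.41 lb (target 84.42 lb)
Glass-mass closure: total charge less LOI = 250.0 lb (the Σ of target masses is 250.0 lb; with the basis standing at 250.0 lb — differing by rounding only).
Total batch = Σ batch = 309.3 lb; the LOI term Σ batch·LOI equals 59.29 lb; glass ÷ batch gives a yield of 80.83%.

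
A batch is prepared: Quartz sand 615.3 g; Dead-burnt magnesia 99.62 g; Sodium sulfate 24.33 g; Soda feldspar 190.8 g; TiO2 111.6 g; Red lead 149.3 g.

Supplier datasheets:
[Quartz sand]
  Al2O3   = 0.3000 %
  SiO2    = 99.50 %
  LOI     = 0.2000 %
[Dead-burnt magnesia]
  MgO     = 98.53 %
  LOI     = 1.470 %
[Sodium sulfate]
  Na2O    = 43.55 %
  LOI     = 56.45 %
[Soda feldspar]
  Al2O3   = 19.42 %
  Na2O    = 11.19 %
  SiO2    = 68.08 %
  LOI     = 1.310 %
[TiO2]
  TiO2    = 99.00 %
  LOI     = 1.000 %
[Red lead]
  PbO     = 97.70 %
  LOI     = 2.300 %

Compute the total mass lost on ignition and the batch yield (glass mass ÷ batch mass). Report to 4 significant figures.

LOI loss = 23.48 g; glass = 1167 g; yield = 98.03%

Working values appear, rounded to four significant digits, on the page. Every computation maintains full precision at all times — each reported result takes just one rounding; derived quantities (the totals, LOI, yield, six oxide percentages, glass mass) are rebuilt using the weight values for 1167 g of glass in full precision as they appear in the question or the answer.
Per-material ignition loss:
  Quartz sand: 615.3 × 0.002000 = 1.231 g
  Dead-burnt magnesia: 99.62 × 0.01470 = 1.464 g
  Sodium sulfate: 24.33 × 0.5645 = 13.73 g
  Soda feldspar: 190.8 × 0.01310 = 2.499 g
  TiO2: 111.6 × 0.01000 = 1.116 g
  Red lead: 149.3 × 0.02300 = 3.434 g
Total LOI = 23.48 g
Glass = batch − LOI = 1191 − 23.48 = 1167 g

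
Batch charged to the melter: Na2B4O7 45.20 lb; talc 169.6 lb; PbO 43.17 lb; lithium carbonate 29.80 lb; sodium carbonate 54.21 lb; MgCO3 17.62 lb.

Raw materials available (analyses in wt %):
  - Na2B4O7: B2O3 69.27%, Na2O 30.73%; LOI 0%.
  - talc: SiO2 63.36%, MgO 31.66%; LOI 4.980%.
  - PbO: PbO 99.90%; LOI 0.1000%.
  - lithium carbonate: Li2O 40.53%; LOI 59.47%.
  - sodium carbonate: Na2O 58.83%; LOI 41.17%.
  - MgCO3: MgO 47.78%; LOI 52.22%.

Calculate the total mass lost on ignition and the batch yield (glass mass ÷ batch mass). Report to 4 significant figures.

Values along the way are shown rounded to 4 significant digits on the page. All internal work carries exact precision from start to finish — each reported result takes exactly one rounding. The derived quantities (the yield, LOI, the six compositions, glass mass, the totals) are computed using the weight values at 301.9 lb of glass at full precision, as given in either problem or answer.
Loss on ignition, line by line:
  Na2B4O7: 45.20 × 0 = 0 lb
  talc: 169.6 × 0.04980 = 8.446 lb
  PbO: 43.17 × 0.001000 = 0.04317 lb
  lithium carbonate: 29.80 × 0.5947 = 17.72 lb
  sodium carbonate: 54.21 × 0.4117 = 22.32 lb
  MgCO3: 17.62 × 0.5222 = 9.201 lb
Total LOI = 57.73 lb
Glass = batch − LOI = 359.6 − 57.73 = 301.9 lb

LOI loss = 57.73 lb; glass = 301.9 lb; yield = 83.95%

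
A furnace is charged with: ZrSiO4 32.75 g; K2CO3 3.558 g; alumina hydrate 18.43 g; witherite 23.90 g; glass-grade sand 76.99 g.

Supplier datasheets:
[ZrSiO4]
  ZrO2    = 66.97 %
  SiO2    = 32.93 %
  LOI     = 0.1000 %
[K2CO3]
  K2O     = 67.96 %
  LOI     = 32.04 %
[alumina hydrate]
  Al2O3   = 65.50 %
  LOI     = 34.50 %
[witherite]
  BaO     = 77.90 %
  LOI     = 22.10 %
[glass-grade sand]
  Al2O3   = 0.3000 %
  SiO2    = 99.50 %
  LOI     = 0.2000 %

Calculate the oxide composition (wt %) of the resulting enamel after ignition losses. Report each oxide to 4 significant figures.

Full float precision is carried all the way through; values along the way are displayed, with 4-significant-figure rounding, when written out; a single rounding finalizes every reported value — all derived quantities, including glass mass, the five compositions, totals, ignition loss, the yield, are rebuilt from the weighed amounts on 142.7 g of glass at full float precision exactly as printed in the problem or the answer.
Mass of each oxide from the mix:
  ZrO2: 32.75·0.6697 = 21.93 g
  K2O: 3.558·0.6796 = 2.418 g
  Al2O3: 18.43·0.6550 + 76.99·0.003000 = 12.30 g
  BaO: 23.90·0.7790 = 18.62 g
  SiO2: 32.75·0.3293 + 76.99·0.9950 = 87.39 g
LOI: 32.75·0.001000 + 3.558·0.3204 + 18.43·0.3450 + 23.90·0.2210 + 76.99·0.002000 = 12.97 g
Net of LOI, the glass mass = 155.6 − 12.97 = 142.7 g (the oxide masses sum to this)
oxide / glass × 100 gives the wt %

Glass mass = 142.7 g (batch 155.6 − LOI 12.97).
Composition: ZrO2 15.37%, K2O 1.695%, Al2O3 8.624%, BaO 13.05%, SiO2 61.26%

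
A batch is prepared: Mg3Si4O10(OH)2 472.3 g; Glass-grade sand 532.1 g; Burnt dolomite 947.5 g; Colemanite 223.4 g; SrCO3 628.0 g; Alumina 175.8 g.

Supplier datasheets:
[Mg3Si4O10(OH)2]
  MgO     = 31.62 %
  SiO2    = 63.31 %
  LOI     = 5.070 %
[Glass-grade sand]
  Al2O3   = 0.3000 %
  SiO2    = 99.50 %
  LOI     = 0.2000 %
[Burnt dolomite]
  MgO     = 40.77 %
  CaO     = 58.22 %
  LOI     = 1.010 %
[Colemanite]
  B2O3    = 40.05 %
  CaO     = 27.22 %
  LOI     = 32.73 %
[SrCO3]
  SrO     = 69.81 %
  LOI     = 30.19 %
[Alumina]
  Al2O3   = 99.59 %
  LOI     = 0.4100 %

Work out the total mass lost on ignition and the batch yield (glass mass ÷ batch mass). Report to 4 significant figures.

LOI loss = 298.0 g; glass = 2681 g; yield = 90.00%

Full float precision is carried at every stage — mid-chain values are shown (rounded to 4 significant figures) as written; a single rounding yields each reported figure — derived quantities are carried from the batch weights on 2681 g of glass at full precision (the totals, the yield, LOI, net glass mass, the six compositions) as written in either problem or answer.
Per-material ignition loss:
  Mg3Si4O10(OH)2: 472.3 × 0.05070 = 23.95 g
  Glass-grade sand: 532.1 × 0.002000 = 1.064 g
  Burnt dolomite: 947.5 × 0.01010 = 9.570 g
  Colemanite: 223.4 × 0.3273 = 73.12 g
  SrCO3: 628.0 × 0.3019 = 189.6 g
  Alumina: 175.8 × 0.004100 = 0.7208 g
Total LOI = 298.0 g
Glass = batch − LOI = 2979 − 298.0 = 2681 g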